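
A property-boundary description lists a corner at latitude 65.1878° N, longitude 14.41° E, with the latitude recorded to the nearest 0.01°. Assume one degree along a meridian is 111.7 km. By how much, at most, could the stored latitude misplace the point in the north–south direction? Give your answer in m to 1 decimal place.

558.5 m

Rounding to 2 decimal places leaves the latitude within ±0.005° of the true value.
So the N–S error is at most 0.005 × 111700 = 558.5 m.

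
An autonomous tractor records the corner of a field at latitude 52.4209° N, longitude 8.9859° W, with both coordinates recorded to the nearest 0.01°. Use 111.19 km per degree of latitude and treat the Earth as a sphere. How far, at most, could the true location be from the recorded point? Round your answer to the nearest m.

651 m

Rounding to 2 decimal places leaves each coordinate within ±0.005° of the true value.
N–S: 0.005° × 111190 m/° = 555.95 m.
E–W at 52.4209°: 0.005° × 111190 × cos 52.4209° = 0.005 × 111190 × 0.6099 ≈ 339.05 m.
The two errors are perpendicular, so the maximum displacement is √(555.95² + 339.05²) ≈ 651.18 m.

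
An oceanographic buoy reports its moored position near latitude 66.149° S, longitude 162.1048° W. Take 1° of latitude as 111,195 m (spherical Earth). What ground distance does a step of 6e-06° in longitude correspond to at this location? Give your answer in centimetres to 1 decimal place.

At 66.149° a degree of longitude is 111195 × cos 66.149° ≈ 44962.8 m, so 6e-06° corresponds to 0.269777 m.
That is 0.269777 m = 26.978 cm.

27.0 centimetres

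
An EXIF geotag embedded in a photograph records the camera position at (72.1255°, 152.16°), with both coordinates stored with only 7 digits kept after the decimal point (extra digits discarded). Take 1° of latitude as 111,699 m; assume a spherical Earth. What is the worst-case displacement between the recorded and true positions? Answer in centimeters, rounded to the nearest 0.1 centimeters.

Truncating at 7 decimal places can drop up to a full unit in the last place, so each coordinate may be off by as much as 1e-07°.
N–S: 1e-07° × 111699 m/° = 0.0111699 m.
E–W at 72.1255°: 1e-07° × 111699 × cos 72.1255° = 1e-07 × 111699 × 0.3069 ≈ 0.00342841 m.
Combining orthogonally: (0.0111699² + 0.00342841²)^½ ≈ 0.0116842 m.
That is 0.0116842 m = 1.1684 cm.

1.2 centimeters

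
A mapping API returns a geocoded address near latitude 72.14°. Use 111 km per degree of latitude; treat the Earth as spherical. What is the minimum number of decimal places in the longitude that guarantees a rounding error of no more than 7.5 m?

At 72.14° one degree of longitude covers 111000 × cos 72.14° ≈ 111000 × 0.3067 ≈ 34042.8 m.
N decimal places → at most half a unit in the last place, 0.5 × 10⁻ᴺ° = 34042.8/2 × 10⁻ᴺ m.
Need 0.5 × 34042.8 × 10⁻ᴺ ≤ 7.5 → 10⁻ᴺ ≤ 4.406e-04, so N ≥ 3.36.
So 4 decimal places suffice (1.7 m); 3 would allow up to 17 m.

4 decimal places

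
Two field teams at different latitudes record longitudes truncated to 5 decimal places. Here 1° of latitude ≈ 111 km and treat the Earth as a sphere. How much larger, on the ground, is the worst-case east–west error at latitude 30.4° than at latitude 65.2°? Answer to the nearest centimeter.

Truncating at 5 decimal places can drop up to a full unit in the last place, so the longitude may be off by as much as 1e-05°.
At 30.4°: 1e-05° × 111000 × cos 30.4° = 1e-05 × 111000 × 0.8625 ≈ 0.95739 m.
At 65.2°: 1e-05° × 111000 × cos 65.2° = 1e-05 × 111000 × 0.4195 ≈ 0.46559 m.
Difference: 0.95739 − 0.46559 = 0.4918 m.
That is 0.491798 m = 49.18 cm.

49 centimeters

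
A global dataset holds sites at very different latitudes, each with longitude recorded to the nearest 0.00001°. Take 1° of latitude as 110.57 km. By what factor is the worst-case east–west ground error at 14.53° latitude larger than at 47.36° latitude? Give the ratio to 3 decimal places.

1.429

Rounding to 5 decimal places leaves the longitude within ±5e-06° of the true value.
At 14.53°: 5e-06° × 110570 × cos 14.53° = 5e-06 × 110570 × 0.9680 ≈ 0.53517 m.
At 47.36°: 5e-06° × 110570 × cos 47.36° = 5e-06 × 110570 × 0.6774 ≈ 0.37449 m.
The ratio reduces to cos 14.53° / cos 47.36° = 0.9680/0.6774 ≈ 1.4290.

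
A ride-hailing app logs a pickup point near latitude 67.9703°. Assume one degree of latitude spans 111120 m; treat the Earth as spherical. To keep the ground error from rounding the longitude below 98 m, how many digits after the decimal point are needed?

At 67.9703° one degree of longitude covers 111120 × cos 67.9703° ≈ 111120 × 0.3751 ≈ 41679.7 m.
Rounding to N decimal places gives at most 0.5 × 10⁻ᴺ degrees of error, i.e. 0.5 × 10⁻ᴺ × 41679.7 m.
Need 0.5 × 41679.7 × 10⁻ᴺ ≤ 98 → 10⁻ᴺ ≤ 4.703e-03, so N ≥ 2.33.
N = 2 would give 208 m (too coarse); N = 3 gives 20.8 m ≤ 98 m.

3 decimal places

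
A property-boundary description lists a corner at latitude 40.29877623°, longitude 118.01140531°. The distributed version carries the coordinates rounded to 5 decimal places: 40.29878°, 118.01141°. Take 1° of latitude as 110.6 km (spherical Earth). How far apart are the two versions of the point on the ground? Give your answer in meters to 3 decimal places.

0.575 meters

Δlat = 40.29877623 − 40.29878 = -0.00000377°; Δlon = 118.01140531 − 118.01141 = -0.00000469°.
N–S: -0.00000377° × 110600 m/° = -0.416962 m.
East–west at this latitude: -0.00000469° × 110600 × cos 40.2988° ≈ -0.00000469 × 84352.6 = -0.395614 m.
Hypotenuse of the two orthogonal shifts: √(0.416962² + 0.395614²) = 0.574776 m.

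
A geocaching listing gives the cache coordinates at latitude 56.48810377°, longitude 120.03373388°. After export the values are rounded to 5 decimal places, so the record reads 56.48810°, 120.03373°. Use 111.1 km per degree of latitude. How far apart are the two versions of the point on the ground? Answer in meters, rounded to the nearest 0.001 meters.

The latitude changed by +0.00000377° and the longitude by +0.00000388°.
N–S: 0.00000377° × 111100 m/° = 0.418847 m.
East–west at this latitude: 0.00000388° × 111100 × cos 56.4881° ≈ 0.00000388 × 61339.4 = 0.237997 m.
Combined displacement = (0.418847² + 0.237997²)^½ ≈ 0.481742 m.

0.482 meters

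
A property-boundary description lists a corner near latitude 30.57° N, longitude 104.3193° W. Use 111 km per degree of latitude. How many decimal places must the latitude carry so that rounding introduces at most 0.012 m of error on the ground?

One degree of latitude covers 111000 m.
With N decimal places the half-ulp bound is 0.5·10⁻ᴺ°, or 0.5·10⁻ᴺ × 111000 m on the ground.
Need 0.5 × 111000 × 10⁻ᴺ ≤ 0.012 → 10⁻ᴺ ≤ 2.162e-07, so N ≥ 6.67.
So 7 decimal places suffice (0.00555 m); 6 would allow up to 0.0555 m.

7 decimal places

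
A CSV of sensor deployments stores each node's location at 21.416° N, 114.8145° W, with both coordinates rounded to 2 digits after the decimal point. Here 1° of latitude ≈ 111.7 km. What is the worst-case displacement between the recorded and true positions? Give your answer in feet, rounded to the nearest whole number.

Rounding to 2 decimal places leaves each coordinate within ±0.005° of the true value.
Latitude error → 0.005 × 111700 = 558.5 m along the meridian.
East–west component at 21.416°: 0.005° × 111700 × cos 21.416° ≈ 0.005 × 103988 ≈ 519.938 m.
The two errors are perpendicular, so the maximum displacement is √(558.5² + 519.938²) ≈ 763.058 m.
In feet: 763.058 m ÷ 0.3048 ≈ 2503.5 ft.

2503 feet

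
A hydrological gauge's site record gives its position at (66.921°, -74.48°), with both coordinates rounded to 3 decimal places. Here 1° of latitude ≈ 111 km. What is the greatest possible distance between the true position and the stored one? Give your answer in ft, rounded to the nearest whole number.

Rounding to 3 decimal places leaves each coordinate within ±0.0005° of the true value.
N–S: 0.0005° × 111000 m/° = 55.5 m.
Longitude error → 0.0005 × 111000 × cos 66.921° = 0.0005 × 111000 × 0.3920 ≈ 21.756 m.
The two errors are perpendicular, so the maximum displacement is √(55.5² + 21.756²) ≈ 59.6119 m.
In feet: 59.6119 m ÷ 0.3048 ≈ 195.58 ft.

196 ft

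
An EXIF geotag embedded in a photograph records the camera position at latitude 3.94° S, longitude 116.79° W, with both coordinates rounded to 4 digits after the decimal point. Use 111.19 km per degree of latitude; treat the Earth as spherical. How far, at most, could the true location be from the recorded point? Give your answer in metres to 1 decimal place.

Rounding to 4 decimal places leaves each coordinate within ±5e-05° of the true value.
Latitude error → 5e-05 × 111190 = 5.5595 m along the meridian.
Longitude error → 5e-05 × 111190 × cos 3.94° = 5e-05 × 111190 × 0.9976 ≈ 5.54636 m.
Combining orthogonally: (5.5595² + 5.54636²)^½ ≈ 7.85303 m.

7.9 metres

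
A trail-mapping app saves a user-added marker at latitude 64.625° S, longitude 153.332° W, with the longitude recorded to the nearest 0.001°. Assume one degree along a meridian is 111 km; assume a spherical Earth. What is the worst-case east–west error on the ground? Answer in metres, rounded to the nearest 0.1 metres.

23.8 metres

Rounding to 3 decimal places leaves the longitude within ±0.0005° of the true value.
At latitude 64.625° a degree of longitude spans 111000 m × cos 64.625° = 111000 × 0.4285 ≈ 47568 m.
Maximum E–W displacement: 0.0005 × 47568 = 23.784 m.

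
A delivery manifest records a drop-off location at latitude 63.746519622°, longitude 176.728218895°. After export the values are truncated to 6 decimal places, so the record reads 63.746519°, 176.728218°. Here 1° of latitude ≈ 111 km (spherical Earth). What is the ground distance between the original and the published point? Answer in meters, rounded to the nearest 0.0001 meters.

0.0818 meters

Δlat = 63.746519622 − 63.746519 = +0.000000622°; Δlon = 176.728218895 − 176.728218 = +0.000000895°.
N–S: 0.000000622° × 111000 m/° = 0.069042 m.
E–W at 63.7465°: 0.000000895° × 111000 × cos 63.7465° = 0.000000895 × 111000 × 0.4423 ≈ 0.0439446 m.
Distance: √(0.069042² + 0.0439446²) ≈ 0.0818408 m.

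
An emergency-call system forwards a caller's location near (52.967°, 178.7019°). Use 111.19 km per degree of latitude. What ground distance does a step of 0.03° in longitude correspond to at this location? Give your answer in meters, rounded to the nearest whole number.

0.03° of longitude at 52.967° is 0.03 × 111190 × cos 52.967° ≈ 0.03 × 66966.9 = 2009.01 m.

2009 meters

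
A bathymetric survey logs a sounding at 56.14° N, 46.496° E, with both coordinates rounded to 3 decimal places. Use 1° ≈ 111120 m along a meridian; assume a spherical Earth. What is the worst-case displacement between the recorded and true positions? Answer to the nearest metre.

64 metres

Rounding to 3 decimal places leaves each coordinate within ±0.0005° of the true value.
Latitude error → 0.0005 × 111120 = 55.56 m along the meridian.
E–W at 56.14°: 0.0005° × 111120 × cos 56.14° = 0.0005 × 111120 × 0.5572 ≈ 30.9561 m.
The two errors are perpendicular, so the maximum displacement is √(55.56² + 30.9561²) ≈ 63.6018 m.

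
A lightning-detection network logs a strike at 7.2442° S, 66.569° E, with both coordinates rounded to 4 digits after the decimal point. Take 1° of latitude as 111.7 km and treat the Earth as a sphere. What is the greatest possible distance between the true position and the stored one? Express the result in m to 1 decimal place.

7.9 m

Rounding to 4 decimal places leaves each coordinate within ±5e-05° of the true value.
N–S: 5e-05° × 111700 m/° = 5.585 m.
Longitude error → 5e-05 × 111700 × cos 7.2442° = 5e-05 × 111700 × 0.9920 ≈ 5.54042 m.
The two errors are perpendicular, so the maximum displacement is √(5.585² + 5.54042²) ≈ 7.86692 m.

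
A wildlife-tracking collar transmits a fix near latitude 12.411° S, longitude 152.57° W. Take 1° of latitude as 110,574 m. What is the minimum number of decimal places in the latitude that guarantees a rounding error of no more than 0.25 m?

One degree of latitude covers 110574 m.
With N decimal places the half-ulp bound is 0.5·10⁻ᴺ°, or 0.5·10⁻ᴺ × 110574 m on the ground.
Need 0.5 × 110574 × 10⁻ᴺ ≤ 0.25 → 10⁻ᴺ ≤ 4.522e-06, so N ≥ 5.34.
N = 5 would give 0.553 m (too coarse); N = 6 gives 0.0553 m ≤ 0.25 m.

6 decimal places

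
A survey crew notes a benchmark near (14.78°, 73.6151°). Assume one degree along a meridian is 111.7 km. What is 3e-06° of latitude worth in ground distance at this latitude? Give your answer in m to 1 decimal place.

3e-06° × 111700 m/° = 0.3351 m.

0.3 m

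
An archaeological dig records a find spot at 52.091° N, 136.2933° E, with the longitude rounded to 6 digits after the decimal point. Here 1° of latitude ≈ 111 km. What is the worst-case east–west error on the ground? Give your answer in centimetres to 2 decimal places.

Rounding to 6 decimal places leaves the longitude within ±5e-07° of the true value.
At latitude 52.091° a degree of longitude spans 111000 m × cos 52.091° = 111000 × 0.6144 ≈ 68199.4 m.
Maximum E–W displacement: 5e-07 × 68199.4 = 0.0340997 m.
That is 0.0340997 m = 3.41 cm.

3.41 centimetres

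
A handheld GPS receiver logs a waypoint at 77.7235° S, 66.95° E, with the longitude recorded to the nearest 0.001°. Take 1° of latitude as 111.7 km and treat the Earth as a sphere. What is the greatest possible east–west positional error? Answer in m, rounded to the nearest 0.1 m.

Rounding to 3 decimal places leaves the longitude within ±0.0005° of the true value.
One degree of longitude at 77.7235° is 111700 × cos 77.7235° ≈ 111700 × 0.2126 = 23750.7 m.
So at most 0.0005° × 23750.7 ≈ 11.8754 m east–west.

11.9 m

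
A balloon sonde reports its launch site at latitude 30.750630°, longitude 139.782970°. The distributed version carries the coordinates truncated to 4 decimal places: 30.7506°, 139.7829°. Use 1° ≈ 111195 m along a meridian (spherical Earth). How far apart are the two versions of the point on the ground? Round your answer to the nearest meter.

7 meters

Δlat = 30.750630 − 30.7506 = +0.000030°; Δlon = 139.782970 − 139.7829 = +0.000070°.
N–S: 0.000030° × 111195 m/° = 3.33585 m.
East–west at this latitude: 0.000070° × 111195 × cos 30.7506° ≈ 0.000070 × 95561.1 = 6.68928 m.
Combined displacement = (3.33585² + 6.68928²)^½ ≈ 7.47491 m.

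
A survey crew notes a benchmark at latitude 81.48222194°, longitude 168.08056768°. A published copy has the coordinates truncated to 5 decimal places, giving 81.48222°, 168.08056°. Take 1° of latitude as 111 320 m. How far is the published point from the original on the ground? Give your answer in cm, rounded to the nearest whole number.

25 cm

The latitude changed by +0.00000194° and the longitude by +0.00000768°.
N–S: 0.00000194° × 111320 m/° = 0.215961 m.
E–W at 81.4822°: 0.00000768° × 111320 × cos 81.4822° = 0.00000768 × 111320 × 0.1481 ≈ 0.12663 m.
Hypotenuse of the two orthogonal shifts: √(0.215961² + 0.12663²) = 0.250348 m.
That is 0.250348 m = 25.035 cm.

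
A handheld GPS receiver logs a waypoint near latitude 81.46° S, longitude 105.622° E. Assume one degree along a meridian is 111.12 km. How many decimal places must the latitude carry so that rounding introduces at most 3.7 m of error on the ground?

One degree of latitude covers 111120 m.
With N decimal places the half-ulp bound is 0.5·10⁻ᴺ°, or 0.5·10⁻ᴺ × 111120 m on the ground.
Setting 55560 × 10⁻ᴺ ≤ 3.7 gives 10ᴺ ≥ 1.502e+04, i.e. N ≥ 4.18.
N = 4 would give 5.56 m (too coarse); N = 5 gives 0.556 m ≤ 3.7 m.

5 decimal places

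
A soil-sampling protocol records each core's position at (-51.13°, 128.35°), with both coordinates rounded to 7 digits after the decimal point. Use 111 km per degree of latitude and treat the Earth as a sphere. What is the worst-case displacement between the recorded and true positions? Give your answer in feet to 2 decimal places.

Rounding to 7 decimal places leaves each coordinate within ±5e-08° of the true value.
Latitude error → 5e-08 × 111000 = 0.00555 m along the meridian.
E–W at 51.13°: 5e-08° × 111000 × cos 51.13° = 5e-08 × 111000 × 0.6276 ≈ 0.00348293 m.
The two errors are perpendicular, so the maximum displacement is √(0.00555² + 0.00348293²) ≈ 0.00655235 m.
Converting: 0.00655235 m × 3.2808 ft/m ≈ 0.021497 ft.

0.02 feet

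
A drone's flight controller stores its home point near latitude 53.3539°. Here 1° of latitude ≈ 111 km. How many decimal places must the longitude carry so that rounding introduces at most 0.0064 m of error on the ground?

7

At 53.3539° one degree of longitude covers 111000 × cos 53.3539° ≈ 111000 × 0.5969 ≈ 66252.6 m.
Rounding to N decimal places gives at most 0.5 × 10⁻ᴺ degrees of error, i.e. 0.5 × 10⁻ᴺ × 66252.6 m.
Need 0.5 × 66252.6 × 10⁻ᴺ ≤ 0.0064 → 10⁻ᴺ ≤ 1.932e-07, so N ≥ 6.71.
N = 6 would give 0.0331 m (too coarse); N = 7 gives 0.00331 m ≤ 0.0064 m.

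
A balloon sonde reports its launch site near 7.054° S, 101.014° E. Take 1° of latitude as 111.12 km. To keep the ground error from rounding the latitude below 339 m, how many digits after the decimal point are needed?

One degree of latitude covers 111120 m.
With N decimal places the half-ulp bound is 0.5·10⁻ᴺ°, or 0.5·10⁻ᴺ × 111120 m on the ground.
Need 0.5 × 111120 × 10⁻ᴺ ≤ 339 → 10⁻ᴺ ≤ 6.102e-03, so N ≥ 2.21.
N = 2 would give 556 m (too coarse); N = 3 gives 55.6 m ≤ 339 m.

3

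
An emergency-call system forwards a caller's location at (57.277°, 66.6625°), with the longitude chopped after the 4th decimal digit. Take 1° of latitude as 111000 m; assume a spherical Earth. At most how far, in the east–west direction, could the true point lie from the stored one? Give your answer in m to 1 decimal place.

Truncating at 4 decimal places can drop up to a full unit in the last place, so the longitude may be off by as much as 0.0001°.
At latitude 57.277° a degree of longitude spans 111000 m × cos 57.277° = 111000 × 0.5406 ≈ 60004.2 m.
So at most 0.0001° × 60004.2 ≈ 6.00042 m east–west.

6.0 m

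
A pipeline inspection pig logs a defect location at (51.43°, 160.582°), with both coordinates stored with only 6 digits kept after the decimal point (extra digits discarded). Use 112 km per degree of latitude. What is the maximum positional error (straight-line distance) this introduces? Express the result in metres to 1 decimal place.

Truncating at 6 decimal places can drop up to a full unit in the last place, so each coordinate may be off by as much as 1e-06°.
North–south component: 1e-06° × 112000 = 0.112 m.
Longitude error → 1e-06 × 112000 × cos 51.43° = 1e-06 × 112000 × 0.6235 ≈ 0.0698287 m.
The two errors are perpendicular, so the maximum displacement is √(0.112² + 0.0698287²) ≈ 0.131985 m.

0.1 metres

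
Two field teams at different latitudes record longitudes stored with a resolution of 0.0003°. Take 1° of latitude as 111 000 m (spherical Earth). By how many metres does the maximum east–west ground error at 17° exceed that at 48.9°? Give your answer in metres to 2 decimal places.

4.98 metres

With a 0.0003° grid the true value lies within half a step, ±0.0003°/2 = ±0.00015°, of the stored one.
At 17°: 0.00015° × 111000 × cos 17° = 0.00015 × 111000 × 0.9563 ≈ 15.922 m.
At 48.9°: 0.00015° × 111000 × cos 48.9° = 0.00015 × 111000 × 0.6574 ≈ 10.945 m.
Difference: 15.922 − 10.945 = 4.9772 m.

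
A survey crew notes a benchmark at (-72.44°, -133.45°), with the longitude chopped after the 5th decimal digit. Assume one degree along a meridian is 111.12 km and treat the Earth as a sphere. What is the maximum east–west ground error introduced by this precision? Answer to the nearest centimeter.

Truncating at 5 decimal places can drop up to a full unit in the last place, so the longitude may be off by as much as 1e-05°.
One degree of longitude at 72.44° is 111120 × cos 72.44° ≈ 111120 × 0.3017 = 33525.4 m.
So at most 1e-05° × 33525.4 ≈ 0.335254 m east–west.
That is 0.335254 m = 33.525 cm.

34 centimeters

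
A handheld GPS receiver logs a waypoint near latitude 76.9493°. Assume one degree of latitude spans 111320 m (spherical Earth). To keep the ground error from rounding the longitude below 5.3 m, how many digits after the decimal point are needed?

At 76.9493° one degree of longitude covers 111320 × cos 76.9493° ≈ 111320 × 0.2258 ≈ 25137.5 m.
Rounding to N decimal places gives at most 0.5 × 10⁻ᴺ degrees of error, i.e. 0.5 × 10⁻ᴺ × 25137.5 m.
Need 0.5 × 25137.5 × 10⁻ᴺ ≤ 5.3 → 10⁻ᴺ ≤ 4.217e-04, so N ≥ 3.38.
At 3 places the error can reach 12.6 m, but 4 places keeps it to 1.26 m.

4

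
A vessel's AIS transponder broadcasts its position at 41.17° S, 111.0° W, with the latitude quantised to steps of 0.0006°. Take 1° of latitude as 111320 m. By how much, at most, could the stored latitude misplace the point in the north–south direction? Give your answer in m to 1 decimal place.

With a 0.0006° grid the true value lies within half a step, ±0.0006°/2 = ±0.0003°, of the stored one.
Along the meridian that is 0.0003° × 111320 m/° = 33.396 m.

33.4 m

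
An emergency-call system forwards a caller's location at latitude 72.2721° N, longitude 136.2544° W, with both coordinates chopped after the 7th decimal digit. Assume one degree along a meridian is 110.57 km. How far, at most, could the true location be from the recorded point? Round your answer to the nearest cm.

Truncating at 7 decimal places can drop up to a full unit in the last place, so each coordinate may be off by as much as 1e-07°.
North–south component: 1e-07° × 110570 = 0.011057 m.
E–W at 72.2721°: 1e-07° × 110570 × cos 72.2721° = 1e-07 × 110570 × 0.3045 ≈ 0.00336682 m.
Worst case both components are at the extreme and orthogonal: √(0.011057² + 0.00336682²) ≈ 0.0115582 m.
That is 0.0115582 m = 1.1558 cm.

1 cm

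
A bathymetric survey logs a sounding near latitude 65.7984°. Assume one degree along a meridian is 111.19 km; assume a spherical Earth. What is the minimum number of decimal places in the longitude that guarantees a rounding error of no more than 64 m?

3

At 65.7984° one degree of longitude covers 111190 × cos 65.7984° ≈ 111190 × 0.4099 ≈ 45582.2 m.
N decimal places → at most half a unit in the last place, 0.5 × 10⁻ᴺ° = 45582.2/2 × 10⁻ᴺ m.
Need 0.5 × 45582.2 × 10⁻ᴺ ≤ 64 → 10⁻ᴺ ≤ 2.808e-03, so N ≥ 2.55.
So 3 decimal places suffice (22.8 m); 2 would allow up to 228 m.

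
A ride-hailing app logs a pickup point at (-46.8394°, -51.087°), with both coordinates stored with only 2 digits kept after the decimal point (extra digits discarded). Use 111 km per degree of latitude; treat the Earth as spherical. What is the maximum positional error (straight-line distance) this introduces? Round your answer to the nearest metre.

Truncating at 2 decimal places can drop up to a full unit in the last place, so each coordinate may be off by as much as 0.01°.
Latitude error → 0.01 × 111000 = 1110 m along the meridian.
Longitude error → 0.01 × 111000 × cos 46.8394° = 0.01 × 111000 × 0.6840 ≈ 759.291 m.
Combining orthogonally: (1110² + 759.291²)^½ ≈ 1344.85 m.

1345 metres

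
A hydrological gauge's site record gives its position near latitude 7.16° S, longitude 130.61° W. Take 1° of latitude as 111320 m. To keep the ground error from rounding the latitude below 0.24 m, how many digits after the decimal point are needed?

6 decimal places

One degree of latitude covers 111320 m.
With N decimal places the half-ulp bound is 0.5·10⁻ᴺ°, or 0.5·10⁻ᴺ × 111320 m on the ground.
Need 0.5 × 111320 × 10⁻ᴺ ≤ 0.24 → 10⁻ᴺ ≤ 4.312e-06, so N ≥ 5.37.
So 6 decimal places suffice (0.0557 m); 5 would allow up to 0.557 m.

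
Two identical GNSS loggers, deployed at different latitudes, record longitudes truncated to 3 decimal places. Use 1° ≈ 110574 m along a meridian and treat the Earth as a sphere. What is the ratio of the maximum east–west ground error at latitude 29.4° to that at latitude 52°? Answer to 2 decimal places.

Truncating at 3 decimal places can drop up to a full unit in the last place, so the longitude may be off by as much as 0.001°.
Error at 29.4° = 0.001° × 110574 × cos 29.4° ≈ 110.57 × 0.8712 = 96.334 m.
Error at 52° = 0.001° × 110574 × cos 52° ≈ 110.57 × 0.6157 = 68.076 m.
Ratio: 96.334 / 68.076 = cos 29.4° / cos 52° ≈ 1.4151.

1.42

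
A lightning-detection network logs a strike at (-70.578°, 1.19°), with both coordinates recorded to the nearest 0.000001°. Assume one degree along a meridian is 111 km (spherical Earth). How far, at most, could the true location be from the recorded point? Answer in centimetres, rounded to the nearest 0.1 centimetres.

Rounding to 6 decimal places leaves each coordinate within ±5e-07° of the true value.
Latitude error → 5e-07 × 111000 = 0.0555 m along the meridian.
East–west component at 70.578°: 5e-07° × 111000 × cos 70.578° ≈ 5e-07 × 36910.1 ≈ 0.018455 m.
Worst case both components are at the extreme and orthogonal: √(0.0555² + 0.018455²) ≈ 0.0584879 m.
That is 0.0584879 m = 5.8488 cm.

5.8 centimetres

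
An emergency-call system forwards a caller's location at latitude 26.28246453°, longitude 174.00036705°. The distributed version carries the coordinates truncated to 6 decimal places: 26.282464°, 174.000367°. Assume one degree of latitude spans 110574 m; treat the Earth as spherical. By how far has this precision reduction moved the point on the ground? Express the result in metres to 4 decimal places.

0.0588 metres

Δlat = 26.28246453 − 26.282464 = +0.00000053°; Δlon = 174.00036705 − 174.000367 = +0.00000005°.
North–south shift: 0.00000053 × 110574 = 0.0586042 m.
E–W at 26.2825°: 0.00000005° × 110574 × cos 26.2825° = 0.00000005 × 110574 × 0.8966 ≈ 0.00495715 m.
Distance: √(0.0586042² + 0.00495715²) ≈ 0.0588135 m.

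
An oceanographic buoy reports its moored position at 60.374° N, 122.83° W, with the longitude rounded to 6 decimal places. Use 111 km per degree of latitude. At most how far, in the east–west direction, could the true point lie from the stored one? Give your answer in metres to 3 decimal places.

Rounding to 6 decimal places leaves the longitude within ±5e-07° of the true value.
One degree of longitude at 60.374° is 111000 × cos 60.374° ≈ 111000 × 0.4943 = 54871.3 m.
So at most 5e-07° × 54871.3 ≈ 0.0274357 m east–west.

0.027 metres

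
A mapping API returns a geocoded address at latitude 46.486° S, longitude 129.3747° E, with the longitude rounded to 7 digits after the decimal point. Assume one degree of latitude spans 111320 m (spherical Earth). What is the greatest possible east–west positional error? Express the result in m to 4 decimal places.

0.0038 m

Rounding to 7 decimal places leaves the longitude within ±5e-08° of the true value.
At latitude 46.486° a degree of longitude spans 111320 m × cos 46.486° = 111320 × 0.6885 ≈ 76647.4 m.
So at most 5e-08° × 76647.4 ≈ 0.00383237 m east–west.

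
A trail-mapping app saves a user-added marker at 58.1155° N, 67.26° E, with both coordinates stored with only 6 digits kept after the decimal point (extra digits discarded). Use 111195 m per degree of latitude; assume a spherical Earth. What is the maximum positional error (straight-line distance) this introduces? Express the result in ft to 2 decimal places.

0.41 ft

Truncating at 6 decimal places can drop up to a full unit in the last place, so each coordinate may be off by as much as 1e-06°.
North–south component: 1e-06° × 111195 = 0.111195 m.
Longitude error → 1e-06 × 111195 × cos 58.1155° = 1e-06 × 111195 × 0.5282 ≈ 0.0587342 m.
Worst case both components are at the extreme and orthogonal: √(0.111195² + 0.0587342²) ≈ 0.125754 m.
In feet: 0.125754 m ÷ 0.3048 ≈ 0.41258 ft.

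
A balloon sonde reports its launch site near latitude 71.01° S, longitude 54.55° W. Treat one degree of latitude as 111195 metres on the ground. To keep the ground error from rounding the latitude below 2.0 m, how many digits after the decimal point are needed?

One degree of latitude covers 111195 m.
With N decimal places the half-ulp bound is 0.5·10⁻ᴺ°, or 0.5·10⁻ᴺ × 111195 m on the ground.
Need 0.5 × 111195 × 10⁻ᴺ ≤ 2.0 → 10⁻ᴺ ≤ 3.597e-05, so N ≥ 4.44.
N = 4 would give 5.56 m (too coarse); N = 5 gives 0.556 m ≤ 2.0 m.

5 decimal places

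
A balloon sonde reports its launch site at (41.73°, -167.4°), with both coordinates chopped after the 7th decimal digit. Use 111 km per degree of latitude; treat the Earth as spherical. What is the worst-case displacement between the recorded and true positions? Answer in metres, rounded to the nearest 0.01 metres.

0.01 metres

Truncating at 7 decimal places can drop up to a full unit in the last place, so each coordinate may be off by as much as 1e-07°.
N–S: 1e-07° × 111000 m/° = 0.0111 m.
Longitude error → 1e-07 × 111000 × cos 41.73° = 1e-07 × 111000 × 0.7463 ≈ 0.00828382 m.
Worst case both components are at the extreme and orthogonal: √(0.0111² + 0.00828382²) ≈ 0.0138503 m.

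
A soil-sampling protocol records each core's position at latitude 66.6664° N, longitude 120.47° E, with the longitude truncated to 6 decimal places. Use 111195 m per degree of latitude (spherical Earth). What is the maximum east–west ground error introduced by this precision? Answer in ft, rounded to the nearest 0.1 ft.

0.1 ft

Truncating at 6 decimal places can drop up to a full unit in the last place, so the longitude may be off by as much as 1e-06°.
Parallels shrink by cos φ, so at 66.6664° a degree of longitude is 111195 × 0.3961 ≈ 44042.6 m.
East–west error: 1e-06° × 44042.6 m/° ≈ 0.0440426 m.
Converting: 0.0440426 m × 3.2808 ft/m ≈ 0.1445 ft.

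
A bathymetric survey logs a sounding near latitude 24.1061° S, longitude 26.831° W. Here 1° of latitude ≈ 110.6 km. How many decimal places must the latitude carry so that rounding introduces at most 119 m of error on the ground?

3 decimal places

One degree of latitude covers 110600 m.
N decimal places → at most half a unit in the last place, 0.5 × 10⁻ᴺ° = 110600/2 × 10⁻ᴺ m.
Need 0.5 × 110600 × 10⁻ᴺ ≤ 119 → 10⁻ᴺ ≤ 2.152e-03, so N ≥ 2.67.
So 3 decimal places suffice (55.3 m); 2 would allow up to 553 m.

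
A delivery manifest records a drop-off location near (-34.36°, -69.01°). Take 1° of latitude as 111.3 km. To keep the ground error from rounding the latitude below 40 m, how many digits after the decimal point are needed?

4 decimal places

One degree of latitude covers 111300 m.
Rounding to N decimal places gives at most 0.5 × 10⁻ᴺ degrees of error, i.e. 0.5 × 10⁻ᴺ × 111300 m.
Need 0.5 × 111300 × 10⁻ᴺ ≤ 40 → 10⁻ᴺ ≤ 7.188e-04, so N ≥ 3.14.
At 3 places the error can reach 55.6 m, but 4 places keeps it to 5.57 m.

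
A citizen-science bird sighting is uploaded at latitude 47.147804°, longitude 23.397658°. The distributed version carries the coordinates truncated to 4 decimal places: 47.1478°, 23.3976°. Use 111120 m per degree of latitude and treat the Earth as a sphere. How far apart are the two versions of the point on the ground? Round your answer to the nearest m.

4 m

The latitude changed by +0.000004° and the longitude by +0.000058°.
N–S: 0.000004° × 111120 m/° = 0.44448 m.
E–W at 47.1478°: 0.000058° × 111120 × cos 47.1478° = 0.000058 × 111120 × 0.6801 ≈ 4.38328 m.
Hypotenuse of the two orthogonal shifts: √(0.44448² + 4.38328²) = 4.40576 m.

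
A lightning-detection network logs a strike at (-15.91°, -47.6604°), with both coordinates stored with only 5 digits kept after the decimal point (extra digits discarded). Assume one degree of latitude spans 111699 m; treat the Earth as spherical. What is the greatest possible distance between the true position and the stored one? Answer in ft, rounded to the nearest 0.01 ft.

5.08 ft

Truncating at 5 decimal places can drop up to a full unit in the last place, so each coordinate may be off by as much as 1e-05°.
North–south component: 1e-05° × 111699 = 1.11699 m.
East–west component at 15.91°: 1e-05° × 111699 × cos 15.91° ≈ 1e-05 × 107420 ≈ 1.0742 m.
Worst case both components are at the extreme and orthogonal: √(1.11699² + 1.0742²) ≈ 1.5497 m.
In feet: 1.5497 m ÷ 0.3048 ≈ 5.0843 ft.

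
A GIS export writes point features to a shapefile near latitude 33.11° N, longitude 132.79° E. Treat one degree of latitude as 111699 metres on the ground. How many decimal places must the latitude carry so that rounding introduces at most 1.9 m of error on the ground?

5 decimal places

One degree of latitude covers 111699 m.
N decimal places → at most half a unit in the last place, 0.5 × 10⁻ᴺ° = 111699/2 × 10⁻ᴺ m.
Setting 55849.5 × 10⁻ᴺ ≤ 1.9 gives 10ᴺ ≥ 2.939e+04, i.e. N ≥ 4.47.
So 5 decimal places suffice (0.558 m); 4 would allow up to 5.58 m.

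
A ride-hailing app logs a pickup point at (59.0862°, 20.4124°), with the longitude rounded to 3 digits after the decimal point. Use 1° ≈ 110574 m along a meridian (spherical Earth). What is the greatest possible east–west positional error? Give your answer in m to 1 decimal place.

28.4 m

Rounding to 3 decimal places leaves the longitude within ±0.0005° of the true value.
Parallels shrink by cos φ, so at 59.0862° a degree of longitude is 110574 × 0.5137 ≈ 56807.2 m.
East–west error: 0.0005° × 56807.2 m/° ≈ 28.4036 m.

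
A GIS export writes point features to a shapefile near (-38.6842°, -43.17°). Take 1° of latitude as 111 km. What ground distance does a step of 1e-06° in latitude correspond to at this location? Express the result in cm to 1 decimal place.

11.1 cm

1e-06° × 111000 m/° = 0.111 m.
That is 0.111 m = 11.1 cm.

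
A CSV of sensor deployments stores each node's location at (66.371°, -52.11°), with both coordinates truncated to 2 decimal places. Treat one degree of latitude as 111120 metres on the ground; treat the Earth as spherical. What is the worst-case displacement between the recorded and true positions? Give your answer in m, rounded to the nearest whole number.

1197 m

Truncating at 2 decimal places can drop up to a full unit in the last place, so each coordinate may be off by as much as 0.01°.
N–S: 0.01° × 111120 m/° = 1111.2 m.
East–west component at 66.371°: 0.01° × 111120 × cos 66.371° ≈ 0.01 × 44538.3 ≈ 445.383 m.
Worst case both components are at the extreme and orthogonal: √(1111.2² + 445.383²) ≈ 1197.13 m.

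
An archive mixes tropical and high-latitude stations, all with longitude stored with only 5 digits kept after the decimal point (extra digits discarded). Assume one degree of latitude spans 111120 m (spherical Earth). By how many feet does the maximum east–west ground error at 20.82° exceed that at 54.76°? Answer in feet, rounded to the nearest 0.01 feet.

Truncating at 5 decimal places can drop up to a full unit in the last place, so the longitude may be off by as much as 1e-05°.
Error at 20.82° = 1e-05° × 111120 × cos 20.82° ≈ 1.1112 × 0.9347 = 1.0386 m.
At 54.76°: 1e-05° × 111120 × cos 54.76° = 1e-05 × 111120 × 0.5770 ≈ 0.64117 m.
So the lower-latitude error exceeds the higher by 1.0386 − 0.64117 = 0.39748 m.
Converting: 0.397475 m × 3.2808 ft/m ≈ 1.3041 ft.

1.30 feet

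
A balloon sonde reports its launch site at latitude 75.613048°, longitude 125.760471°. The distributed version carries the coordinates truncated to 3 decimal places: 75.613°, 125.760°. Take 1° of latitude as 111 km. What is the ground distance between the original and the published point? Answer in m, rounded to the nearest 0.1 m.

14.0 m

Δlat = 75.613048 − 75.613 = +0.000048°; Δlon = 125.760471 − 125.760 = +0.000471°.
North–south shift: 0.000048 × 111000 = 5.328 m.
E–W at 75.613°: 0.000471° × 111000 × cos 75.613° = 0.000471 × 111000 × 0.2485 ≈ 12.9903 m.
Hypotenuse of the two orthogonal shifts: √(5.328² + 12.9903²) = 14.0405 m.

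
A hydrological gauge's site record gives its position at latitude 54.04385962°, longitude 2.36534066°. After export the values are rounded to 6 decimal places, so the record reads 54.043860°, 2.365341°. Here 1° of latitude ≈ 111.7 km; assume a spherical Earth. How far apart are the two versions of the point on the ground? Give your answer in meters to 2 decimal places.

The latitude changed by -0.00000038° and the longitude by -0.00000034°.
North–south shift: -0.00000038 × 111700 = -0.042446 m.
East–west at this latitude: -0.00000034° × 111700 × cos 54.0439° ≈ -0.00000034 × 65586.4 = -0.0222994 m.
Hypotenuse of the two orthogonal shifts: √(0.042446² + 0.0222994²) = 0.0479471 m.

0.05 meters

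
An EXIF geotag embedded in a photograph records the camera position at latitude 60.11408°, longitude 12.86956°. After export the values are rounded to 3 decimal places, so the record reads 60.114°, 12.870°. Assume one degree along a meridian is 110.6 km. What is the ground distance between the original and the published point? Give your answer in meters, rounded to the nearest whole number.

26 meters

The latitude changed by +0.00008° and the longitude by -0.00044°.
N–S: 0.00008° × 110600 m/° = 8.848 m.
East–west at this latitude: -0.00044° × 110600 × cos 60.114° ≈ -0.00044 × 55109.3 = -24.2481 m.
Distance: √(8.848² + 24.2481²) ≈ 25.812 m.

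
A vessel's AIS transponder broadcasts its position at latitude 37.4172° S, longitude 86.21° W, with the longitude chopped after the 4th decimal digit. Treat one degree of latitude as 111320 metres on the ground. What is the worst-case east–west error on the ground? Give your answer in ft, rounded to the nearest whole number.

29 ft

Truncating at 4 decimal places can drop up to a full unit in the last place, so the longitude may be off by as much as 0.0001°.
At latitude 37.4172° a degree of longitude spans 111320 m × cos 37.4172° = 111320 × 0.7942 ≈ 88413.9 m.
East–west error: 0.0001° × 88413.9 m/° ≈ 8.84139 m.
Converting: 8.84139 m × 3.2808 ft/m ≈ 29.007 ft.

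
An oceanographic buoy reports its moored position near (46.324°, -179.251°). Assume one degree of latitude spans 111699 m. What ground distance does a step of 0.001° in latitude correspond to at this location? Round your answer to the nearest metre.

112 metres

0.001° × 111699 m/° = 111.699 m.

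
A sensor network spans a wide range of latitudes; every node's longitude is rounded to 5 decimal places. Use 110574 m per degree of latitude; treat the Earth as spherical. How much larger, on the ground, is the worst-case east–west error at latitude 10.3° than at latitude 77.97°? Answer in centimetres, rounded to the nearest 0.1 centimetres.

42.9 centimetres

Rounding to 5 decimal places leaves the longitude within ±5e-06° of the true value.
Error at 10.3° = 5e-06° × 110574 × cos 10.3° ≈ 0.55287 × 0.9839 = 0.54396 m.
Error at 77.97° = 5e-06° × 110574 × cos 77.97° ≈ 0.55287 × 0.2084 = 0.11523 m.
So the lower-latitude error exceeds the higher by 0.54396 − 0.11523 = 0.42873 m.
That is 0.428729 m = 42.873 cm.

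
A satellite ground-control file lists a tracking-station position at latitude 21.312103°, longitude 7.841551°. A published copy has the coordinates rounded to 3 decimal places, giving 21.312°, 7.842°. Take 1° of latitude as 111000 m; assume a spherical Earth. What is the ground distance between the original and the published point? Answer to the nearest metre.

48 metres

Δlat = 21.312103 − 21.312 = +0.000103°; Δlon = 7.841551 − 7.842 = -0.000449°.
North–south shift: 0.000103 × 111000 = 11.433 m.
East–west at this latitude: -0.000449° × 111000 × cos 21.312° ≈ -0.000449 × 103409 = -46.4308 m.
Combined displacement = (11.433² + 46.4308²)^½ ≈ 47.8177 m.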